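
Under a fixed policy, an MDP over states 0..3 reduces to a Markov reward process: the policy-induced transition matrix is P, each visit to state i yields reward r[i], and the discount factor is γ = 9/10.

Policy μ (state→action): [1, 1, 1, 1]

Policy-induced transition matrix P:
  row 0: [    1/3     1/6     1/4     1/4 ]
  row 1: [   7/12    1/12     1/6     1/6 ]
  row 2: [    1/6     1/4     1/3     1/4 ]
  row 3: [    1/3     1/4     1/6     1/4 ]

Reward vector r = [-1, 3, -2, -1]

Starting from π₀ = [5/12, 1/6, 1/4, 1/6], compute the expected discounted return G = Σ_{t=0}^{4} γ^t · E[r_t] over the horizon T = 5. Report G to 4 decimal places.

G = -2.0662

t=0: π = [0.4167, 0.1667, 0.2500, 0.1667], E[r] = -0.5833, γ^t·E[r] = -0.583333, running G = -0.583333
t=1: π = [0.3333, 0.1875, 0.2431, 0.2361], E[r] = -0.4931, γ^t·E[r] = -0.443750, running G = -1.027083
t=2: π = [0.3397, 0.1910, 0.2350, 0.2344], E[r] = -0.4711, γ^t·E[r] = -0.381563, running G = -1.408646
t=3: π = [0.3419, 0.1899, 0.2341, 0.2341], E[r] = -0.4747, γ^t·E[r] = -0.346043, running G = -1.754689
t=4: π = [0.3418, 0.1899, 0.2342, 0.2342], E[r] = -0.4747, γ^t·E[r] = -0.311470, running G = -2.066159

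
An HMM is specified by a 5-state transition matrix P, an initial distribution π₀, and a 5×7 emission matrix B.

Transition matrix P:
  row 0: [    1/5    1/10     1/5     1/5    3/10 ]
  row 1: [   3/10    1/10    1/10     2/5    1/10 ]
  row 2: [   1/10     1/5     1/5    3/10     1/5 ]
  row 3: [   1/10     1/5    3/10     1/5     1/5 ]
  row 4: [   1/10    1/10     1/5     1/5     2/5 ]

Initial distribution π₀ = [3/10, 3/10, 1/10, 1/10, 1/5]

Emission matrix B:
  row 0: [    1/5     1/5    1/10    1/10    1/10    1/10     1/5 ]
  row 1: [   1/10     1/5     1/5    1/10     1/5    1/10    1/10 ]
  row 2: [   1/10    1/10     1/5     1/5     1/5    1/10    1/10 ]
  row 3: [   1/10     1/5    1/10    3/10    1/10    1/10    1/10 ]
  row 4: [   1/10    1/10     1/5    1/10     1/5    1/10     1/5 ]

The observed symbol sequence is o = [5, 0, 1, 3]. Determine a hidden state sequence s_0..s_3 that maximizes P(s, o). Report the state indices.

path = [1, 3, 1, 3]

t=0: δ = [3.000e-02, 3.000e-02, 1.000e-02, 1.000e-02, 2.000e-02]  (obs o_0=5)
t=1: δ = [1.800e-03, 3.000e-04, 6.000e-04, 1.200e-03, 9.000e-04]  ψ = [1, 0, 0, 1, 0]  (obs o_1=0)
t=2: δ = [7.200e-05, 4.800e-05, 3.600e-05, 7.200e-05, 5.400e-05]  ψ = [0, 3, 0, 0, 0]  (obs o_2=1)
t=3: δ = [1.440e-06, 1.440e-06, 4.320e-06, 5.760e-06, 2.160e-06]  ψ = [0, 3, 3, 1, 0]  (obs o_3=3)
backtrack: best end state = 3; path = [1, 3, 1, 3]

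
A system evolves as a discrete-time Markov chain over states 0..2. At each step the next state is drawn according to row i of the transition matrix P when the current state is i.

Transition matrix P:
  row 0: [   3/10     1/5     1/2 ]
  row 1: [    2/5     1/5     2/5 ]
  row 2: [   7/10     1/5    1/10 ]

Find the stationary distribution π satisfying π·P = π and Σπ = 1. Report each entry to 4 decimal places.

π = [0.4571, 0.2000, 0.3429]

Balance equations π_j = Σ_i π_i·P[i][j]:
  π_0 = 3/10·π_0 + 2/5·π_1 + 7/10·π_2
  π_1 = 1/5·π_0 + 1/5·π_1 + 1/5·π_2
  normalize: π_0 + π_1 + π_2 = 1
Solving the linear system gives exactly π = [16/35, 1/5, 12/35].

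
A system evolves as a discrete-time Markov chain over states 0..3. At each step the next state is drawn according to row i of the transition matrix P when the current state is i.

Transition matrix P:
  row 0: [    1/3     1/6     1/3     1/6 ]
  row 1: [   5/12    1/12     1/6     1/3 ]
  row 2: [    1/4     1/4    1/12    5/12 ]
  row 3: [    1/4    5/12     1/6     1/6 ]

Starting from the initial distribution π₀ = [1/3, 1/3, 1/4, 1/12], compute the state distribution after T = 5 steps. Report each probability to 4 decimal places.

t=0: π = [0.3333, 0.3333, 0.2500, 0.0833]
t=1: π = [0.3333, 0.1806, 0.2014, 0.2847]
t=2: π = [0.3079, 0.2396, 0.2054, 0.2471]
t=3: π = [0.3156, 0.2256, 0.2009, 0.2580]
t=4: π = [0.3139, 0.2291, 0.2025, 0.2545]
t=5: π = [0.3143, 0.2281, 0.2021, 0.2555]

π = [0.3143, 0.2281, 0.2021, 0.2555]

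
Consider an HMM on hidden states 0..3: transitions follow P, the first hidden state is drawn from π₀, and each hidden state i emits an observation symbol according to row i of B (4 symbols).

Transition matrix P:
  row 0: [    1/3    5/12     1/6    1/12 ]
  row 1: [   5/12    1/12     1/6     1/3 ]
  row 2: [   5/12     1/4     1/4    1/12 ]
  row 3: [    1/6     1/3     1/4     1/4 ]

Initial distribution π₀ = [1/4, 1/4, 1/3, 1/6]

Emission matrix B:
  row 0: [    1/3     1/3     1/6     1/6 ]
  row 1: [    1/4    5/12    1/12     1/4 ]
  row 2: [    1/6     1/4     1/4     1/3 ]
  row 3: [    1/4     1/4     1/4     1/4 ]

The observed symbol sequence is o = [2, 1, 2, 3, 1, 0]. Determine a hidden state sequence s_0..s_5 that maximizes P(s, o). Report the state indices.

path = [2, 0, 0, 1, 0, 0]

t=0: δ = [4.167e-02, 2.083e-02, 8.333e-02, 4.167e-02]  (obs o_0=2)
t=1: δ = [1.157e-02, 8.681e-03, 5.208e-03, 2.604e-03]  ψ = [2, 2, 2, 3]  (obs o_1=1)
t=2: δ = [6.430e-04, 4.019e-04, 4.823e-04, 7.234e-04]  ψ = [0, 0, 0, 1]  (obs o_2=2)
t=3: δ = [3.572e-05, 6.698e-05, 6.028e-05, 4.521e-05]  ψ = [0, 0, 3, 3]  (obs o_3=3)
t=4: δ = [9.303e-06, 6.279e-06, 3.768e-06, 5.582e-06]  ψ = [1, 2, 2, 1]  (obs o_4=1)
t=5: δ = [1.034e-06, 9.690e-07, 2.584e-07, 5.233e-07]  ψ = [0, 0, 0, 1]  (obs o_5=0)
backtrack: best end state = 0; path = [2, 0, 0, 1, 0, 0]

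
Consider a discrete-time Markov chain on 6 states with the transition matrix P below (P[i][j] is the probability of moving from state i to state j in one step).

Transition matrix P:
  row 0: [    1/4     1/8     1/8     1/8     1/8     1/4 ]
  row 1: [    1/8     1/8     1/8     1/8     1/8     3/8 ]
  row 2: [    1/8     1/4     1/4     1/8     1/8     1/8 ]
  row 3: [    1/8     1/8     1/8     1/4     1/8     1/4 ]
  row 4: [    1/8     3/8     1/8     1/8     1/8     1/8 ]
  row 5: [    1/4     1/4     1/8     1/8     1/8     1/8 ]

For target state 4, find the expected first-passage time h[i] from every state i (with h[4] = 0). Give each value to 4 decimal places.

First-step conditioning: h[4] = 0; for i ≠ 4, h[i] = 1 + Σ_k P[i][k]·h[k].
  h[0] = 1 + 1/4·h[0] + 1/8·h[1] + 1/8·h[2] + 1/8·h[3] + 1/4·h[5]
  h[1] = 1 + 1/8·h[0] + 1/8·h[1] + 1/8·h[2] + 1/8·h[3] + 3/8·h[5]
  h[2] = 1 + 1/8·h[0] + 1/4·h[1] + 1/4·h[2] + 1/8·h[3] + 1/8·h[5]
  h[3] = 1 + 1/8·h[0] + 1/8·h[1] + 1/8·h[2] + 1/4·h[3] + 1/4·h[5]
  h[5] = 1 + 1/4·h[0] + 1/4·h[1] + 1/8·h[2] + 1/8·h[3] + 1/8·h[5]
Solving the 5×5 linear system over states ≠ 4 gives exactly h = [8, 8, 8, 8, 0, 8] (h[4] = 0 is the target).

h = [8.0000, 8.0000, 8.0000, 8.0000, 0.0000, 8.0000]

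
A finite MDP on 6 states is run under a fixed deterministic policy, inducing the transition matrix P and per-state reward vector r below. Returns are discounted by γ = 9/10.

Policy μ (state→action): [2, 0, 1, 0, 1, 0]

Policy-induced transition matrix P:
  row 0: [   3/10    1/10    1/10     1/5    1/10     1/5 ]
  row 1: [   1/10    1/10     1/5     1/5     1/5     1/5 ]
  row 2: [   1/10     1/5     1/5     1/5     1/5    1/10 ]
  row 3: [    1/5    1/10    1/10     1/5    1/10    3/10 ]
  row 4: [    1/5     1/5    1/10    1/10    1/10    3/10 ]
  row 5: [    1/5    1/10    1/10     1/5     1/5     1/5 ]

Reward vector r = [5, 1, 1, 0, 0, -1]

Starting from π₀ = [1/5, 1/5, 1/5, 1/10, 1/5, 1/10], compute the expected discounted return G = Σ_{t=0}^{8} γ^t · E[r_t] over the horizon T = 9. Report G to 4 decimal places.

t=0: π = [0.2000, 0.2000, 0.2000, 0.1000, 0.2000, 0.1000], E[r] = 1.3000, γ^t·E[r] = 1.300000, running G = 1.300000
t=1: π = [0.1800, 0.1400, 0.1400, 0.1800, 0.1500, 0.2100], E[r] = 0.9700, γ^t·E[r] = 0.873000, running G = 2.173000
t=2: π = [0.1900, 0.1290, 0.1280, 0.1850, 0.1490, 0.2190], E[r] = 0.9880, γ^t·E[r] = 0.800280, running G = 2.973280
t=3: π = [0.1933, 0.1277, 0.1257, 0.1851, 0.1476, 0.2206], E[r] = 0.9993, γ^t·E[r] = 0.728490, running G = 3.701770
t=4: π = [0.1940, 0.1273, 0.1253, 0.1852, 0.1474, 0.2207], E[r] = 1.0019, γ^t·E[r] = 0.657360, running G = 4.359129
t=5: π = [0.1941, 0.1273, 0.1253, 0.1853, 0.1473, 0.2207], E[r] = 1.0025, γ^t·E[r] = 0.591949, running G = 4.951079
t=6: π = [0.1942, 0.1273, 0.1253, 0.1853, 0.1473, 0.2207], E[r] = 1.0026, γ^t·E[r] = 0.532811, running G = 5.483889
t=7: π = [0.1942, 0.1273, 0.1253, 0.1853, 0.1473, 0.2207], E[r] = 1.0026, γ^t·E[r] = 0.479539, running G = 5.963429
t=8: π = [0.1942, 0.1273, 0.1253, 0.1853, 0.1473, 0.2207], E[r] = 1.0026, γ^t·E[r] = 0.431587, running G = 6.395016

G = 6.3950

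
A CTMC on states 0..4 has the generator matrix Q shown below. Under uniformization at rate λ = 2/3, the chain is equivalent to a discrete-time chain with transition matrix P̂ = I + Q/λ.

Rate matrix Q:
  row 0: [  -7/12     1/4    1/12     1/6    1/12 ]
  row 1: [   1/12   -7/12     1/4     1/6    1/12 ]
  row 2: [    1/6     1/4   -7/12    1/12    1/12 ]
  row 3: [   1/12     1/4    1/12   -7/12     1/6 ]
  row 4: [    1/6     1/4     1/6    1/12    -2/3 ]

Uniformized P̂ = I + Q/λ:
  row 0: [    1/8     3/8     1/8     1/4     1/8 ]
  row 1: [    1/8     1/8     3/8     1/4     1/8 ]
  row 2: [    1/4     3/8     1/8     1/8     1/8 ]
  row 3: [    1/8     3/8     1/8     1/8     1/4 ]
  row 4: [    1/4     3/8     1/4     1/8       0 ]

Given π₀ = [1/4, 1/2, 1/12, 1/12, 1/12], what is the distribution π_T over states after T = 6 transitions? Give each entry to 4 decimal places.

t=0: π = [0.2500, 0.5000, 0.0833, 0.0833, 0.0833]
t=1: π = [0.1458, 0.2500, 0.2604, 0.2188, 0.1250]
t=2: π = [0.1732, 0.3125, 0.2031, 0.1745, 0.1367]
t=3: π = [0.1675, 0.2969, 0.2202, 0.1857, 0.1297]
t=4: π = [0.1687, 0.3008, 0.2154, 0.1830, 0.1320]
t=5: π = [0.1684, 0.2998, 0.2167, 0.1837, 0.1314]
t=6: π = [0.1685, 0.3000, 0.2164, 0.1835, 0.1315]

π = [0.1685, 0.3000, 0.2164, 0.1835, 0.1315]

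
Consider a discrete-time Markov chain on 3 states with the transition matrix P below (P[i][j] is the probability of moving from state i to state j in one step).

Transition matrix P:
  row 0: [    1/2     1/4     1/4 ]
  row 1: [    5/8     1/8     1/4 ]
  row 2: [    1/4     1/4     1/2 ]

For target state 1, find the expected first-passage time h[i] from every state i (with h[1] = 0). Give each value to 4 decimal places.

h = [4.0000, 0.0000, 4.0000]

First-step conditioning: h[1] = 0; for i ≠ 1, h[i] = 1 + Σ_k P[i][k]·h[k].
  h[0] = 1 + 1/2·h[0] + 1/4·h[2]
  h[2] = 1 + 1/4·h[0] + 1/2·h[2]
Solving the 2×2 linear system over states ≠ 1 gives exactly h = [4, 0, 4] (h[1] = 0 is the target).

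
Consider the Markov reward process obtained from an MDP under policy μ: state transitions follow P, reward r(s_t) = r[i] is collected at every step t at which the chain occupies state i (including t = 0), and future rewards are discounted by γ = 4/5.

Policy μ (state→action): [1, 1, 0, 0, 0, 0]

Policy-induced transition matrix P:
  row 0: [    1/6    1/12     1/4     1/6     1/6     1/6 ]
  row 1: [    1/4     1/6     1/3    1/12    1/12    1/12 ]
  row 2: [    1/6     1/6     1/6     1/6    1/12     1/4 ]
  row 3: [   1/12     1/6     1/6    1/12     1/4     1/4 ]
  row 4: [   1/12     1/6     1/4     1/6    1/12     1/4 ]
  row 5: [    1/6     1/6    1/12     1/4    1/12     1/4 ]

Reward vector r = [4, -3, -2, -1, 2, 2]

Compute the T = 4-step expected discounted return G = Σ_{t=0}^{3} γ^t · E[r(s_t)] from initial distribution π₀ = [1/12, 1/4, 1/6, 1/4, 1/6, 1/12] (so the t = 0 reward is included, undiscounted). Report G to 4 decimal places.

t=0: π = [0.0833, 0.2500, 0.1667, 0.2500, 0.1667, 0.0833], E[r] = -0.5000, γ^t·E[r] = -0.500000, running G = -0.500000
t=1: π = [0.1528, 0.1597, 0.2222, 0.1319, 0.1319, 0.2014], E[r] = 0.2222, γ^t·E[r] = 0.177778, running G = -0.322222
t=2: π = [0.1580, 0.1539, 0.2002, 0.1591, 0.1181, 0.2106], E[r] = 0.2679, γ^t·E[r] = 0.171481, running G = -0.150741
t=3: π = [0.1564, 0.1535, 0.1978, 0.1581, 0.1230, 0.2112], E[r] = 0.2798, γ^t·E[r] = 0.143259, running G = -0.007481

G = -0.0075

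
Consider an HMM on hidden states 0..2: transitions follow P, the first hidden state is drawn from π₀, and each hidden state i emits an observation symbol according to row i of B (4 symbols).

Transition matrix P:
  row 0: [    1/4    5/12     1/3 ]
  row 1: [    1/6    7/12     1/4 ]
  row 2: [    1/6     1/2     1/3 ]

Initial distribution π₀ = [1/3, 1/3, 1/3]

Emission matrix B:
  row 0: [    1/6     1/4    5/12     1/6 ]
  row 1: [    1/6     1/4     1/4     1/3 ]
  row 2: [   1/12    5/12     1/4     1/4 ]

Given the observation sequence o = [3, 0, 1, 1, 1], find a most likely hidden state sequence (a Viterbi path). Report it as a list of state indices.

path = [1, 1, 1, 1, 1]

t=0: δ = [5.556e-02, 1.111e-01, 8.333e-02]  (obs o_0=3)
t=1: δ = [3.086e-03, 1.080e-02, 2.315e-03]  ψ = [1, 1, 1]  (obs o_1=0)
t=2: δ = [4.501e-04, 1.575e-03, 1.125e-03]  ψ = [1, 1, 1]  (obs o_2=1)
t=3: δ = [6.564e-05, 2.297e-04, 1.641e-04]  ψ = [1, 1, 1]  (obs o_3=1)
t=4: δ = [9.573e-06, 3.350e-05, 2.393e-05]  ψ = [1, 1, 1]  (obs o_4=1)
backtrack: best end state = 1; path = [1, 1, 1, 1, 1]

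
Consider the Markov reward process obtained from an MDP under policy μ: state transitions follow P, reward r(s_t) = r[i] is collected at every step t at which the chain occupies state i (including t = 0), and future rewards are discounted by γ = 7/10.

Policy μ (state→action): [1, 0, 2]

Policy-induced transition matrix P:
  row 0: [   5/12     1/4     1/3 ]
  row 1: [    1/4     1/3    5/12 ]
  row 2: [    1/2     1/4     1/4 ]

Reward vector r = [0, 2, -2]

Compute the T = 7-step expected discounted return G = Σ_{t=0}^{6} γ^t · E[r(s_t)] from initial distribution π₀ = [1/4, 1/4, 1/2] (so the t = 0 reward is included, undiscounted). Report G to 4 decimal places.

G = -0.7116

t=0: π = [0.2500, 0.2500, 0.5000], E[r] = -0.5000, γ^t·E[r] = -0.500000, running G = -0.500000
t=1: π = [0.4167, 0.2708, 0.3125], E[r] = -0.0833, γ^t·E[r] = -0.058333, running G = -0.558333
t=2: π = [0.3976, 0.2726, 0.3299], E[r] = -0.1146, γ^t·E[r] = -0.056146, running G = -0.614479
t=3: π = [0.3987, 0.2727, 0.3286], E[r] = -0.1117, γ^t·E[r] = -0.038310, running G = -0.652789
t=4: π = [0.3986, 0.2727, 0.3287], E[r] = -0.1119, γ^t·E[r] = -0.026869, running G = -0.679658
t=5: π = [0.3986, 0.2727, 0.3287], E[r] = -0.1119, γ^t·E[r] = -0.018805, running G = -0.698462
t=6: π = [0.3986, 0.2727, 0.3287], E[r] = -0.1119, γ^t·E[r] = -0.013164, running G = -0.711626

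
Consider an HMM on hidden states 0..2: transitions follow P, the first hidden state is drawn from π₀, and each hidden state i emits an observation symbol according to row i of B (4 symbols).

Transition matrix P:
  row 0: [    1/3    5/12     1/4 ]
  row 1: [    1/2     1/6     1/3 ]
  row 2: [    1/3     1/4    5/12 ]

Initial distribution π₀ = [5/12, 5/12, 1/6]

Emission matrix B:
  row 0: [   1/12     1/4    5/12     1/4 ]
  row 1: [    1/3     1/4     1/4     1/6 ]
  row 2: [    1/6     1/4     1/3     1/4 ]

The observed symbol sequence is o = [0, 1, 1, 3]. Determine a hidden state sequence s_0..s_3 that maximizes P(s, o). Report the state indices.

path = [1, 0, 1, 0]

t=0: δ = [3.472e-02, 1.389e-01, 2.778e-02]  (obs o_0=0)
t=1: δ = [1.736e-02, 5.787e-03, 1.157e-02]  ψ = [1, 1, 1]  (obs o_1=1)
t=2: δ = [1.447e-03, 1.808e-03, 1.206e-03]  ψ = [0, 0, 2]  (obs o_2=1)
t=3: δ = [2.261e-04, 1.005e-04, 1.507e-04]  ψ = [1, 0, 1]  (obs o_3=3)
backtrack: best end state = 0; path = [1, 0, 1, 0]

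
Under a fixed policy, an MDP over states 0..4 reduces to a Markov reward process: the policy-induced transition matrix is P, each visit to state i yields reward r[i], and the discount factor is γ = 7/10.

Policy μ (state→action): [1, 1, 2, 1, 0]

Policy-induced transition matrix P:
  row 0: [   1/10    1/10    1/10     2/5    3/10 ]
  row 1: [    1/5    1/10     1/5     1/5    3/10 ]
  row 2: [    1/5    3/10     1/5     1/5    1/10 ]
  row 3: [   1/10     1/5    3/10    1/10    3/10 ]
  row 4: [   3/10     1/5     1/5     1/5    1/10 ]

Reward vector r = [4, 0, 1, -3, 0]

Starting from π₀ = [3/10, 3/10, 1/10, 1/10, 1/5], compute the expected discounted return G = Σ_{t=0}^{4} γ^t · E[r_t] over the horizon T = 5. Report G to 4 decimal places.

G = 1.4181

t=0: π = [0.3000, 0.3000, 0.1000, 0.1000, 0.2000], E[r] = 1.0000, γ^t·E[r] = 1.000000, running G = 1.000000
t=1: π = [0.1800, 0.1500, 0.1800, 0.2500, 0.2400], E[r] = 0.1500, γ^t·E[r] = 0.105000, running G = 1.105000
t=2: π = [0.1810, 0.1850, 0.2070, 0.2110, 0.2160], E[r] = 0.2980, γ^t·E[r] = 0.146020, running G = 1.251020
t=3: π = [0.1824, 0.1841, 0.2030, 0.2151, 0.2154], E[r] = 0.2873, γ^t·E[r] = 0.098544, running G = 1.349564
t=4: π = [0.1818, 0.1837, 0.2033, 0.2150, 0.2163], E[r] = 0.2855, γ^t·E[r] = 0.068553, running G = 1.418117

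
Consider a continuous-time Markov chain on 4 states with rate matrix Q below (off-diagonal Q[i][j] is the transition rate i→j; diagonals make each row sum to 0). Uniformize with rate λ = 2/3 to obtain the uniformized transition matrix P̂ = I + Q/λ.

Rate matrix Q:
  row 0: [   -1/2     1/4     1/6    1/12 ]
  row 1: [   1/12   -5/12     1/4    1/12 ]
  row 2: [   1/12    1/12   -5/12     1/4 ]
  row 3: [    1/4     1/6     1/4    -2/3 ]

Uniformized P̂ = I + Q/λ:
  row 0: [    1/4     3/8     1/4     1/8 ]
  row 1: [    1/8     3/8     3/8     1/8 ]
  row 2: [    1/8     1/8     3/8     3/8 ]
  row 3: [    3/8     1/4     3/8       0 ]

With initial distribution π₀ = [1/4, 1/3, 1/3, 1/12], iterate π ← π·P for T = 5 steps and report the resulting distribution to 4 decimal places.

π = [0.1968, 0.2638, 0.3504, 0.1890]

t=0: π = [0.2500, 0.3333, 0.3333, 0.0833]
t=1: π = [0.1771, 0.2813, 0.3438, 0.1979]
t=2: π = [0.1966, 0.2643, 0.3529, 0.1862]
t=3: π = [0.1961, 0.2635, 0.3504, 0.1899]
t=4: π = [0.1970, 0.2637, 0.3505, 0.1889]
t=5: π = [0.1968, 0.2638, 0.3504, 0.1890]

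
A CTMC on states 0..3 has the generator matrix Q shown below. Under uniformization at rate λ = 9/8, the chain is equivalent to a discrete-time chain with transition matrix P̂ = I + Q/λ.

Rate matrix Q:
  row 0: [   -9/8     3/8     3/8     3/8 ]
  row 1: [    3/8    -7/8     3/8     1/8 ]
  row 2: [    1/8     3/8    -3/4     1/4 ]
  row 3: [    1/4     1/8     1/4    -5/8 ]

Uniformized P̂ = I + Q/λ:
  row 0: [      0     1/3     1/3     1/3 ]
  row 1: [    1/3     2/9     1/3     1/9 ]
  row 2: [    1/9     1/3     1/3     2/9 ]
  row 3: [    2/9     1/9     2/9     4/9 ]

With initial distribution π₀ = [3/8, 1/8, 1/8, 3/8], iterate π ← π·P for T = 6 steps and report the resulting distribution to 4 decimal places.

π = [0.1766, 0.2447, 0.3026, 0.2760]

t=0: π = [0.3750, 0.1250, 0.1250, 0.3750]
t=1: π = [0.1389, 0.2361, 0.2917, 0.3333]
t=2: π = [0.1852, 0.2330, 0.2963, 0.2855]
t=3: π = [0.1740, 0.2440, 0.3016, 0.2803]
t=4: π = [0.1771, 0.2439, 0.3022, 0.2767]
t=5: π = [0.1764, 0.2447, 0.3026, 0.2763]
t=6: π = [0.1766, 0.2447, 0.3026, 0.2760]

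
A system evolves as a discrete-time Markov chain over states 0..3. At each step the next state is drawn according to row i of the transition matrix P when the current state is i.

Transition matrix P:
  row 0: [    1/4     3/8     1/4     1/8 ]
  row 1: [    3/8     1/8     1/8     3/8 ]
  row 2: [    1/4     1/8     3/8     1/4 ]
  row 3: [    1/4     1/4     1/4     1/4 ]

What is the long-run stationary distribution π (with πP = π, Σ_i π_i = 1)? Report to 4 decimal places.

π = [0.2781, 0.2249, 0.2536, 0.2434]

Balance equations π_j = Σ_i π_i·P[i][j]:
  π_0 = 1/4·π_0 + 3/8·π_1 + 1/4·π_2 + 1/4·π_3
  π_1 = 3/8·π_0 + 1/8·π_1 + 1/8·π_2 + 1/4·π_3
  π_2 = 1/4·π_0 + 1/8·π_1 + 3/8·π_2 + 1/4·π_3
  normalize: π_0 + π_1 + π_2 + π_3 = 1
Solving the linear system gives exactly π = [136/489, 110/489, 124/489, 119/489].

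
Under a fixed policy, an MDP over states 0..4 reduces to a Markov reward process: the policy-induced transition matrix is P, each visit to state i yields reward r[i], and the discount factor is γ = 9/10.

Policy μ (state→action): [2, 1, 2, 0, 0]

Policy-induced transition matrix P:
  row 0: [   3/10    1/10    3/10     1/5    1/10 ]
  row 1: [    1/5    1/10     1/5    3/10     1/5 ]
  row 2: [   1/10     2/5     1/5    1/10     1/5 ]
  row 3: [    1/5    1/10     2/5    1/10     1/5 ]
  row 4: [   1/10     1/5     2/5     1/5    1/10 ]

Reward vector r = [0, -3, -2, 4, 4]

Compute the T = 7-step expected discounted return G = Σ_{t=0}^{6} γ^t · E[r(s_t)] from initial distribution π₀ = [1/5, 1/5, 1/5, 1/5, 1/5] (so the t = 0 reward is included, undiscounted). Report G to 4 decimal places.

G = 1.3888

t=0: π = [0.2000, 0.2000, 0.2000, 0.2000, 0.2000], E[r] = 0.6000, γ^t·E[r] = 0.600000, running G = 0.600000
t=1: π = [0.1800, 0.1800, 0.3000, 0.1800, 0.1600], E[r] = 0.2200, γ^t·E[r] = 0.198000, running G = 0.798000
t=2: π = [0.1720, 0.2060, 0.2860, 0.1700, 0.1660], E[r] = 0.1540, γ^t·E[r] = 0.124740, running G = 0.922740
t=3: π = [0.1720, 0.2024, 0.2844, 0.1750, 0.1662], E[r] = 0.1888, γ^t·E[r] = 0.137635, running G = 1.060375
t=4: π = [0.1721, 0.2019, 0.2854, 0.1743, 0.1662], E[r] = 0.1852, γ^t·E[r] = 0.121523, running G = 1.181898
t=5: π = [0.1721, 0.2023, 0.2853, 0.1742, 0.1662], E[r] = 0.1842, γ^t·E[r] = 0.108758, running G = 1.290656
t=6: π = [0.1721, 0.2022, 0.2853, 0.1743, 0.1662], E[r] = 0.1846, γ^t·E[r] = 0.098107, running G = 1.388762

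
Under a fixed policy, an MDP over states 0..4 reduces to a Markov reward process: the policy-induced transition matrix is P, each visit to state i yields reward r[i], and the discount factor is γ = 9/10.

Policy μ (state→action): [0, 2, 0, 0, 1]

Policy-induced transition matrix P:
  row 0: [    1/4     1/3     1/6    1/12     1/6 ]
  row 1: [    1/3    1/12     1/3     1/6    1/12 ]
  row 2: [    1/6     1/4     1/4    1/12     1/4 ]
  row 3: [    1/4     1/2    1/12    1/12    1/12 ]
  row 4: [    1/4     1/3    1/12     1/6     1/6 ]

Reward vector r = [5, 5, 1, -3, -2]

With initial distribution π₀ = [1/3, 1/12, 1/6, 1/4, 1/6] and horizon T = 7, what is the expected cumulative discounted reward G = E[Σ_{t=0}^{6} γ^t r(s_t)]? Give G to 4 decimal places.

G = 10.5556

t=0: π = [0.3333, 0.0833, 0.1667, 0.2500, 0.1667], E[r] = 1.1667, γ^t·E[r] = 1.166667, running G = 1.166667
t=1: π = [0.2431, 0.3403, 0.1597, 0.1042, 0.1528], E[r] = 2.4583, γ^t·E[r] = 2.212500, running G = 3.379167
t=2: π = [0.2650, 0.2523, 0.2153, 0.1244, 0.1429], E[r] = 2.1429, γ^t·E[r] = 1.735781, running G = 5.114948
t=3: π = [0.2531, 0.2731, 0.2044, 0.1163, 0.1532], E[r] = 2.1798, γ^t·E[r] = 1.589098, running G = 6.704046
t=4: π = [0.2557, 0.2674, 0.2067, 0.1189, 0.1513], E[r] = 2.1634, γ^t·E[r] = 1.419391, running G = 8.123436
t=5: π = [0.2551, 0.2691, 0.2060, 0.1182, 0.1517], E[r] = 2.1684, γ^t·E[r] = 1.280447, running G = 9.403883
t=6: π = [0.2553, 0.2686, 0.2062, 0.1184, 0.1516], E[r] = 2.1672, γ^t·E[r] = 1.151747, running G = 10.555630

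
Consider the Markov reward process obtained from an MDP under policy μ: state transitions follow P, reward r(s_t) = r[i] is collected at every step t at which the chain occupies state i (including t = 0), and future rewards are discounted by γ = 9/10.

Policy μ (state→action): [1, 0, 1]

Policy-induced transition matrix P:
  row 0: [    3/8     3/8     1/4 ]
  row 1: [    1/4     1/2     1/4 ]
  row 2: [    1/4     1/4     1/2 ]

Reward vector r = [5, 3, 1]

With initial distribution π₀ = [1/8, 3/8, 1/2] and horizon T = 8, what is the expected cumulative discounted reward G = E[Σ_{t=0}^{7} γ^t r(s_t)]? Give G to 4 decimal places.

t=0: π = [0.1250, 0.3750, 0.5000], E[r] = 2.2500, γ^t·E[r] = 2.250000, running G = 2.250000
t=1: π = [0.2656, 0.3594, 0.3750], E[r] = 2.7813, γ^t·E[r] = 2.503125, running G = 4.753125
t=2: π = [0.2832, 0.3730, 0.3438], E[r] = 2.8789, γ^t·E[r] = 2.331914, running G = 7.085039
t=3: π = [0.2854, 0.3787, 0.3359], E[r] = 2.8989, γ^t·E[r] = 2.113317, running G = 9.198356
t=4: π = [0.2857, 0.3803, 0.3340], E[r] = 2.9034, γ^t·E[r] = 1.904909, running G = 11.103264
t=5: π = [0.2857, 0.3808, 0.3335], E[r] = 2.9044, γ^t·E[r] = 1.715035, running G = 12.818299
t=6: π = [0.2857, 0.3809, 0.3334], E[r] = 2.9047, γ^t·E[r] = 1.543666, running G = 14.361965
t=7: π = [0.2857, 0.3809, 0.3333], E[r] = 2.9047, γ^t·E[r] = 1.389329, running G = 15.751294

G = 15.7513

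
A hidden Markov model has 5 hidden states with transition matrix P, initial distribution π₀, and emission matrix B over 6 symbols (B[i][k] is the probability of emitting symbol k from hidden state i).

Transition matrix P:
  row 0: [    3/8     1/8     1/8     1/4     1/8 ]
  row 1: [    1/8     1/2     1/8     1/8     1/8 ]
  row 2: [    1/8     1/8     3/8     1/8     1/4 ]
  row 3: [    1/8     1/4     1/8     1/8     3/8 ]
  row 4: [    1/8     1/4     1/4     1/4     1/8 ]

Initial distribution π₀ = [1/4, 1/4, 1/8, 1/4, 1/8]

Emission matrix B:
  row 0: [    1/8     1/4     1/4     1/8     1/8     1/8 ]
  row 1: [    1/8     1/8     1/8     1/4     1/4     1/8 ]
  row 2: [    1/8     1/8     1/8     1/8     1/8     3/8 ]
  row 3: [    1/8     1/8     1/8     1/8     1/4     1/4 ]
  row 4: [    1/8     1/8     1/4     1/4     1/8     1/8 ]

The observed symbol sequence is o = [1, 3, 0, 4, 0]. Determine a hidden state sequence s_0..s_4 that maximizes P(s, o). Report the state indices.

path = [1, 1, 1, 1, 1]

t=0: δ = [6.250e-02, 3.125e-02, 1.562e-02, 3.125e-02, 1.562e-02]  (obs o_0=1)
t=1: δ = [2.930e-03, 3.906e-03, 9.766e-04, 1.953e-03, 2.930e-03]  ψ = [0, 1, 0, 0, 3]  (obs o_1=3)
t=2: δ = [1.373e-04, 2.441e-04, 9.155e-05, 9.155e-05, 9.155e-05]  ψ = [0, 1, 4, 0, 3]  (obs o_2=0)
t=3: δ = [6.437e-06, 3.052e-05, 4.292e-06, 8.583e-06, 4.292e-06]  ψ = [0, 1, 2, 0, 3]  (obs o_3=4)
t=4: δ = [4.768e-07, 1.907e-06, 4.768e-07, 4.768e-07, 4.768e-07]  ψ = [1, 1, 1, 1, 1]  (obs o_4=0)
backtrack: best end state = 1; path = [1, 1, 1, 1, 1]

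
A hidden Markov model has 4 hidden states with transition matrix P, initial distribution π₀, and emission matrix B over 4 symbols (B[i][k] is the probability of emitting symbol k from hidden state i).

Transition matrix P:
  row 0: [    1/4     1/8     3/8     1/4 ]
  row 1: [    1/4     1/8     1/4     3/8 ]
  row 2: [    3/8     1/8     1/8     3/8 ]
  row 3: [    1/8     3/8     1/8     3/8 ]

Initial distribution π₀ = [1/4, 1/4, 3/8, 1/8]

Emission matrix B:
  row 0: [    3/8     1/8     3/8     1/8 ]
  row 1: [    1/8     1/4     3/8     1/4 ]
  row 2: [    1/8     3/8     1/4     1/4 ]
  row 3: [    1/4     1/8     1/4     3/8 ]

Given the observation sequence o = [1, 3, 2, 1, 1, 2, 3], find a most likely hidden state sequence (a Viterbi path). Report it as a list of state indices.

t=0: δ = [3.125e-02, 6.250e-02, 1.406e-01, 1.562e-02]  (obs o_0=1)
t=1: δ = [6.592e-03, 4.395e-03, 4.395e-03, 1.978e-02]  ψ = [2, 2, 2, 2]  (obs o_1=3)
t=2: δ = [9.270e-04, 2.781e-03, 6.180e-04, 1.854e-03]  ψ = [3, 3, 0, 3]  (obs o_2=2)
t=3: δ = [8.690e-05, 1.738e-04, 2.607e-04, 1.304e-04]  ψ = [1, 3, 1, 1]  (obs o_3=1)
t=4: δ = [1.222e-05, 1.222e-05, 1.629e-05, 1.222e-05]  ψ = [2, 3, 1, 2]  (obs o_4=1)
t=5: δ = [2.291e-06, 1.719e-06, 1.146e-06, 1.528e-06]  ψ = [2, 3, 0, 2]  (obs o_5=2)
t=6: δ = [7.161e-08, 1.432e-07, 2.148e-07, 2.417e-07]  ψ = [0, 3, 0, 1]  (obs o_6=3)
backtrack: best end state = 3; path = [2, 3, 1, 2, 3, 1, 3]

path = [2, 3, 1, 2, 3, 1, 3]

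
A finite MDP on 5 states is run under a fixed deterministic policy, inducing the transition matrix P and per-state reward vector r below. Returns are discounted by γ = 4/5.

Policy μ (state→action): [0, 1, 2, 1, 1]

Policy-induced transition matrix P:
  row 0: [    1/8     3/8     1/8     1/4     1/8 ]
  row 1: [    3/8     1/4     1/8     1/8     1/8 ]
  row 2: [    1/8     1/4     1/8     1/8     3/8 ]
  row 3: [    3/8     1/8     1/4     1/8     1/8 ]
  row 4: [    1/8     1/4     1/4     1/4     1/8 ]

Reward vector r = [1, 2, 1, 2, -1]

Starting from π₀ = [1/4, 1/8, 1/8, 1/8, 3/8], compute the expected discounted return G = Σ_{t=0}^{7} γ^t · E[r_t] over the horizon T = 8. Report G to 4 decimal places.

G = 4.0027

t=0: π = [0.2500, 0.1250, 0.1250, 0.1250, 0.3750], E[r] = 0.5000, γ^t·E[r] = 0.500000, running G = 0.500000
t=1: π = [0.1875, 0.2656, 0.1875, 0.2031, 0.1563], E[r] = 1.1563, γ^t·E[r] = 0.925000, running G = 1.425000
t=2: π = [0.2422, 0.2480, 0.1699, 0.1680, 0.1719], E[r] = 1.0723, γ^t·E[r] = 0.686250, running G = 2.111250
t=3: π = [0.2290, 0.2593, 0.1675, 0.1768, 0.1675], E[r] = 1.1011, γ^t·E[r] = 0.563750, running G = 2.675000
t=4: π = [0.2340, 0.2565, 0.1680, 0.1746, 0.1669], E[r] = 1.0974, γ^t·E[r] = 0.449475, running G = 3.124475
t=5: π = [0.2328, 0.2574, 0.1677, 0.1751, 0.1670], E[r] = 1.0985, γ^t·E[r] = 0.359965, running G = 3.484440
t=6: π = [0.2331, 0.2572, 0.1678, 0.1750, 0.1669], E[r] = 1.0983, γ^t·E[r] = 0.287924, running G = 3.772364
t=7: π = [0.2330, 0.2573, 0.1677, 0.1750, 0.1669], E[r] = 1.0984, γ^t·E[r] = 0.230350, running G = 4.002714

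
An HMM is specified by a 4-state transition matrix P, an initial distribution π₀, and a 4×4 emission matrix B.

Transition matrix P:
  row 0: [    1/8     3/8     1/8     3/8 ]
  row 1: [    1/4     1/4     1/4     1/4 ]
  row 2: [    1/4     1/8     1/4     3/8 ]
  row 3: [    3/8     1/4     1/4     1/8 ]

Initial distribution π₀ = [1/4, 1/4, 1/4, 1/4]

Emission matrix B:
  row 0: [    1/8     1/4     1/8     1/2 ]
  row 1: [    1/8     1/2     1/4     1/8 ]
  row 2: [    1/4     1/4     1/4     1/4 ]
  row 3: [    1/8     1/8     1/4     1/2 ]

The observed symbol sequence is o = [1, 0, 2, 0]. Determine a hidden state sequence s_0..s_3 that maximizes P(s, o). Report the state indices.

t=0: δ = [6.250e-02, 1.250e-01, 6.250e-02, 3.125e-02]  (obs o_0=1)
t=1: δ = [3.906e-03, 3.906e-03, 7.812e-03, 3.906e-03]  ψ = [1, 1, 1, 1]  (obs o_1=0)
t=2: δ = [2.441e-04, 3.662e-04, 4.883e-04, 7.324e-04]  ψ = [2, 0, 2, 2]  (obs o_2=2)
t=3: δ = [3.433e-05, 2.289e-05, 4.578e-05, 2.289e-05]  ψ = [3, 3, 3, 2]  (obs o_3=0)
backtrack: best end state = 2; path = [1, 2, 3, 2]

path = [1, 2, 3, 2]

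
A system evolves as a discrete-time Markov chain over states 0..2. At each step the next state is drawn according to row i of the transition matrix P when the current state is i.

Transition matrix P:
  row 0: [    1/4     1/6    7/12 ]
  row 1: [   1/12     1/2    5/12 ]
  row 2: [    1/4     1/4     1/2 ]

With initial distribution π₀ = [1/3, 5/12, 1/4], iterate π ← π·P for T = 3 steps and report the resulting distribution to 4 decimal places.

t=0: π = [0.3333, 0.4167, 0.2500]
t=1: π = [0.1806, 0.3264, 0.4931]
t=2: π = [0.1956, 0.3166, 0.4878]
t=3: π = [0.1972, 0.3128, 0.4899]

π = [0.1972, 0.3128, 0.4899]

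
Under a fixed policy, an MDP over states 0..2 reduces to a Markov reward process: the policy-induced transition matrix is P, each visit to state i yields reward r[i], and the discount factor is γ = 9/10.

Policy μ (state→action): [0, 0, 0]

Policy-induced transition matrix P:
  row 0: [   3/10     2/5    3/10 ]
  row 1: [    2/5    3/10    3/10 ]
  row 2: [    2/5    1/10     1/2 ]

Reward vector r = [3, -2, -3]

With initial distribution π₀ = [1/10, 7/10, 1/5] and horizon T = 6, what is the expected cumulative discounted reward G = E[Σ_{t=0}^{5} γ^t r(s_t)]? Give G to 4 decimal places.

G = -3.6050

t=0: π = [0.1000, 0.7000, 0.2000], E[r] = -1.7000, γ^t·E[r] = -1.700000, running G = -1.700000
t=1: π = [0.3900, 0.2700, 0.3400], E[r] = -0.3900, γ^t·E[r] = -0.351000, running G = -2.051000
t=2: π = [0.3610, 0.2710, 0.3680], E[r] = -0.5630, γ^t·E[r] = -0.456030, running G = -2.507030
t=3: π = [0.3639, 0.2625, 0.3736], E[r] = -0.5541, γ^t·E[r] = -0.403939, running G = -2.910969
t=4: π = [0.3636, 0.2617, 0.3747], E[r] = -0.5567, γ^t·E[r] = -0.365231, running G = -3.276200
t=5: π = [0.3636, 0.2614, 0.3749], E[r] = -0.5567, γ^t·E[r] = -0.328755, running G = -3.604955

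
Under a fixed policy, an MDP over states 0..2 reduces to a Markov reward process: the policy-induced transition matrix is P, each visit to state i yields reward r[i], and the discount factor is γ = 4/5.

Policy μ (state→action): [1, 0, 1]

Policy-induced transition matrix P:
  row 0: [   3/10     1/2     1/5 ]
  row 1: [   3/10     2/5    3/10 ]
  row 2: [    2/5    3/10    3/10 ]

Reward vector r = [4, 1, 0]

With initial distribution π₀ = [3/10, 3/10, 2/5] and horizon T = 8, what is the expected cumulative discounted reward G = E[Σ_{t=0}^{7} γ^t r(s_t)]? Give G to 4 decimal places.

G = 6.9455

t=0: π = [0.3000, 0.3000, 0.4000], E[r] = 1.5000, γ^t·E[r] = 1.500000, running G = 1.500000
t=1: π = [0.3400, 0.3900, 0.2700], E[r] = 1.7500, γ^t·E[r] = 1.400000, running G = 2.900000
t=2: π = [0.3270, 0.4070, 0.2660], E[r] = 1.7150, γ^t·E[r] = 1.097600, running G = 3.997600
t=3: π = [0.3266, 0.4061, 0.2673], E[r] = 1.7125, γ^t·E[r] = 0.876800, running G = 4.874400
t=4: π = [0.3267, 0.4059, 0.2673], E[r] = 1.7129, γ^t·E[r] = 0.701583, running G = 5.575983
t=5: π = [0.3267, 0.4059, 0.2673], E[r] = 1.7129, γ^t·E[r] = 0.561275, running G = 6.137258
t=6: π = [0.3267, 0.4059, 0.2673], E[r] = 1.7129, γ^t·E[r] = 0.449019, running G = 6.586277
t=7: π = [0.3267, 0.4059, 0.2673], E[r] = 1.7129, γ^t·E[r] = 0.359215, running G = 6.945492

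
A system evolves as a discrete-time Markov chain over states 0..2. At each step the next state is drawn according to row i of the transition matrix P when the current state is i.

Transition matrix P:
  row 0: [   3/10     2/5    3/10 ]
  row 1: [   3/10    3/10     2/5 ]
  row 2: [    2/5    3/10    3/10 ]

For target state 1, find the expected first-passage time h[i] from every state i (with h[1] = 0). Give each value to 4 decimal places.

h = [2.7027, 0.0000, 2.9730]

First-step conditioning: h[1] = 0; for i ≠ 1, h[i] = 1 + Σ_k P[i][k]·h[k].
  h[0] = 1 + 3/10·h[0] + 3/10·h[2]
  h[2] = 1 + 2/5·h[0] + 3/10·h[2]
Solving the 2×2 linear system over states ≠ 1 gives exactly h = [100/37, 0, 110/37] (h[1] = 0 is the target).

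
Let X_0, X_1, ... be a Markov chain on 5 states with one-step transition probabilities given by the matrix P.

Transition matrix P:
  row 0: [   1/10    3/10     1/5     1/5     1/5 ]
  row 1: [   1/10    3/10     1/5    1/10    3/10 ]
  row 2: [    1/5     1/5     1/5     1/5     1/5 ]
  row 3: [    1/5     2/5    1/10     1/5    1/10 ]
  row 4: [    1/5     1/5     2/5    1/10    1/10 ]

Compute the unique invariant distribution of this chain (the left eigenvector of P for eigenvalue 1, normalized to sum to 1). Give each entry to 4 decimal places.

Balance equations π_j = Σ_i π_i·P[i][j]:
  π_0 = 1/10·π_0 + 1/10·π_1 + 1/5·π_2 + 1/5·π_3 + 1/5·π_4
  π_1 = 3/10·π_0 + 3/10·π_1 + 1/5·π_2 + 2/5·π_3 + 1/5·π_4
  π_2 = 1/5·π_0 + 1/5·π_1 + 1/5·π_2 + 1/10·π_3 + 2/5·π_4
  π_3 = 1/5·π_0 + 1/10·π_1 + 1/5·π_2 + 1/5·π_3 + 1/10·π_4
  normalize: π_0 + π_1 + π_2 + π_3 + π_4 = 1
Solving the linear system gives exactly π = [438/2791, 764/2791, 623/2791, 428/2791, 538/2791].

π = [0.1569, 0.2737, 0.2232, 0.1534, 0.1928]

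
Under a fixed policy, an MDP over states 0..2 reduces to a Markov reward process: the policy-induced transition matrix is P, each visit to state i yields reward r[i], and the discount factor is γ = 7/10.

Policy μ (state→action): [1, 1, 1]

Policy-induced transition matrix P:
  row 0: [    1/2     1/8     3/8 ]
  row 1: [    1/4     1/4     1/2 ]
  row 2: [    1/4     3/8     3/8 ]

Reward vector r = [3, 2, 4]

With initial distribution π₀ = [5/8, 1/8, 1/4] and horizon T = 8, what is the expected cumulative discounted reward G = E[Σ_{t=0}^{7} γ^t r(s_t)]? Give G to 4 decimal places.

G = 9.8960

t=0: π = [0.6250, 0.1250, 0.2500], E[r] = 3.1250, γ^t·E[r] = 3.125000, running G = 3.125000
t=1: π = [0.4063, 0.2031, 0.3906], E[r] = 3.1875, γ^t·E[r] = 2.231250, running G = 5.356250
t=2: π = [0.3516, 0.2480, 0.4004], E[r] = 3.1523, γ^t·E[r] = 1.544648, running G = 6.900898
t=3: π = [0.3379, 0.2561, 0.4060], E[r] = 3.1499, γ^t·E[r] = 1.080417, running G = 7.981315
t=4: π = [0.3345, 0.2585, 0.4070], E[r] = 3.1485, γ^t·E[r] = 0.755954, running G = 8.737269
t=5: π = [0.3336, 0.2591, 0.4073], E[r] = 3.1482, γ^t·E[r] = 0.529126, running G = 9.266395
t=6: π = [0.3334, 0.2592, 0.4074], E[r] = 3.1482, γ^t·E[r] = 0.370379, running G = 9.636774
t=7: π = [0.3334, 0.2592, 0.4074], E[r] = 3.1482, γ^t·E[r] = 0.259264, running G = 9.896039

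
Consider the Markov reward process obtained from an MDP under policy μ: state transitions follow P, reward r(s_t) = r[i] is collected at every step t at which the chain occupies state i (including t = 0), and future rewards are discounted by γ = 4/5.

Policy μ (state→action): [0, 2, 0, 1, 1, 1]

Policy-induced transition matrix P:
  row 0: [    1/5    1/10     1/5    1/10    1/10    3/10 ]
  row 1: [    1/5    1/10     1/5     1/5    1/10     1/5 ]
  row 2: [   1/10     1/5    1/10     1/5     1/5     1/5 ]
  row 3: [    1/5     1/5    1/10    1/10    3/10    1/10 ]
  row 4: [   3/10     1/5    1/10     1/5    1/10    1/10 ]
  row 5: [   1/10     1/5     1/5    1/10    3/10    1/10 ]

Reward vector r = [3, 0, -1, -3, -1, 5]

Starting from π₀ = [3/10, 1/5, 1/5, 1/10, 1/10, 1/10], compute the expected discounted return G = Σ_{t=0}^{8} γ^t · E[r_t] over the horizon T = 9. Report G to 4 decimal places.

t=0: π = [0.3000, 0.2000, 0.2000, 0.1000, 0.1000, 0.1000], E[r] = 0.8000, γ^t·E[r] = 0.800000, running G = 0.800000
t=1: π = [0.1800, 0.1500, 0.1600, 0.1500, 0.1600, 0.2000], E[r] = 0.7700, γ^t·E[r] = 0.616000, running G = 1.416000
t=2: π = [0.1800, 0.1670, 0.1530, 0.1470, 0.1860, 0.1670], E[r] = 0.5950, γ^t·E[r] = 0.380800, running G = 1.796800
t=3: π = [0.1866, 0.1653, 0.1514, 0.1506, 0.1781, 0.1680], E[r] = 0.6185, γ^t·E[r] = 0.316672, running G = 2.113472
t=4: π = [0.1859, 0.1648, 0.1520, 0.1495, 0.1789, 0.1690], E[r] = 0.6233, γ^t·E[r] = 0.255291, running G = 2.368763
t=5: π = [0.1858, 0.1649, 0.1520, 0.1496, 0.1789, 0.1689], E[r] = 0.6221, γ^t·E[r] = 0.203842, running G = 2.572605
t=6: π = [0.1858, 0.1649, 0.1520, 0.1496, 0.1789, 0.1688], E[r] = 0.6221, γ^t·E[r] = 0.163075, running G = 2.735681
t=7: π = [0.1858, 0.1649, 0.1520, 0.1496, 0.1789, 0.1688], E[r] = 0.6221, γ^t·E[r] = 0.130465, running G = 2.866145
t=8: π = [0.1858, 0.1649, 0.1520, 0.1496, 0.1789, 0.1688], E[r] = 0.6221, γ^t·E[r] = 0.104371, running G = 2.970517

G = 2.9705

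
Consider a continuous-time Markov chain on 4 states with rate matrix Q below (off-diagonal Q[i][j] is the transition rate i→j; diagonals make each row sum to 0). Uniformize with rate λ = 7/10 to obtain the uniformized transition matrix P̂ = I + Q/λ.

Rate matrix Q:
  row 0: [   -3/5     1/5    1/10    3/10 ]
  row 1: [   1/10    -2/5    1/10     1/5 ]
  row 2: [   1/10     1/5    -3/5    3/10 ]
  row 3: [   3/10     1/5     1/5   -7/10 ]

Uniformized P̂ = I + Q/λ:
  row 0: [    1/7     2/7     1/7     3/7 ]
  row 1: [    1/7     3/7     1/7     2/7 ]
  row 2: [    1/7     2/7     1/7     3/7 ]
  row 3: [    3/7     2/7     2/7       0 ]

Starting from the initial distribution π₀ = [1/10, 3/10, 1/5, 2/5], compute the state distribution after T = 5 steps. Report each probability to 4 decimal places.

t=0: π = [0.1000, 0.3000, 0.2000, 0.4000]
t=1: π = [0.2571, 0.3286, 0.2000, 0.2143]
t=2: π = [0.2041, 0.3327, 0.1735, 0.2898]
t=3: π = [0.2257, 0.3332, 0.1843, 0.2569]
t=4: π = [0.2162, 0.3333, 0.1796, 0.2709]
t=5: π = [0.2203, 0.3333, 0.1816, 0.2649]

π = [0.2203, 0.3333, 0.1816, 0.2649]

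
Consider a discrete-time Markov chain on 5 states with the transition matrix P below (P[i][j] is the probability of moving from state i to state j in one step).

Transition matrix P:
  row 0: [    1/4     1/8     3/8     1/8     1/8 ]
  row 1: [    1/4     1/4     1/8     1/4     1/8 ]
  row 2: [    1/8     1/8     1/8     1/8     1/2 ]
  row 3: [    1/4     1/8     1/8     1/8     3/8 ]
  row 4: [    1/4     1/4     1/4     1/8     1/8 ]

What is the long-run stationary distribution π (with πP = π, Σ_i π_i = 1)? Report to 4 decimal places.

π = [0.2236, 0.1773, 0.2110, 0.1472, 0.2409]

Balance equations π_j = Σ_i π_i·P[i][j]:
  π_0 = 1/4·π_0 + 1/4·π_1 + 1/8·π_2 + 1/4·π_3 + 1/4·π_4
  π_1 = 1/8·π_0 + 1/4·π_1 + 1/8·π_2 + 1/8·π_3 + 1/4·π_4
  π_2 = 3/8·π_0 + 1/8·π_1 + 1/8·π_2 + 1/8·π_3 + 1/4·π_4
  π_3 = 1/8·π_0 + 1/4·π_1 + 1/8·π_2 + 1/8·π_3 + 1/8·π_4
  normalize: π_0 + π_1 + π_2 + π_3 + π_4 = 1
Solving the linear system gives exactly π = [1047/4682, 415/2341, 494/2341, 689/4682, 564/2341].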